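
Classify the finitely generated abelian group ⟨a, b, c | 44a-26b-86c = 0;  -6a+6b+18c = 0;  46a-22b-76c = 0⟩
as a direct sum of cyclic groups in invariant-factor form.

rank_ℚ(R)=3; free=3−3=0
SNF(R) diag = [2, 6, 6] → torsion [2, 6, 6]

Answer: M ≅ ℤ/2 ⊕ ℤ/6 ⊕ ℤ/6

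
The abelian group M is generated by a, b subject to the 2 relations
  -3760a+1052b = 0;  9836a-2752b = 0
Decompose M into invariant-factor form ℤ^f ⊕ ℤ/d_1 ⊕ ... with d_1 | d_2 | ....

Answer: M ≅ ℤ/4 ⊕ ℤ/12

Derivation:
rank_ℚ(R)=2; free=2−2=0
SNF(R) diag = [4, 12] → torsion [4, 12]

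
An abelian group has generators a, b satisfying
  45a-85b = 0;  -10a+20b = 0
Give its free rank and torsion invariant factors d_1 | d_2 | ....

rank_ℚ(R)=2; free=2−2=0
SNF(R) diag = [5, 10] → torsion [5, 10]

Answer: M ≅ ℤ/5 ⊕ ℤ/10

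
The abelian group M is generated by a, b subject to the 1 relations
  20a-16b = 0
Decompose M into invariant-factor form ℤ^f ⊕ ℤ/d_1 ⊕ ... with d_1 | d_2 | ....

Answer: M ≅ ℤ^1 ⊕ ℤ/4

Derivation:
rank_ℚ(R)=1; free=2−1=1
SNF(R) diag = [4] → torsion [4]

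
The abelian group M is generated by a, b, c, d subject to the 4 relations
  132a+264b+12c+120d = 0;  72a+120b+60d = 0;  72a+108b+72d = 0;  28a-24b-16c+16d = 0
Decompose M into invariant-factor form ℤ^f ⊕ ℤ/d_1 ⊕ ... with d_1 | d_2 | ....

Answer: M ≅ ℤ/4 ⊕ ℤ/12 ⊕ ℤ/36 ⊕ ℤ/36

Derivation:
rank_ℚ(R)=4; free=4−4=0
SNF(R) diag = [4, 12, 36, 36] → torsion [4, 12, 36, 36]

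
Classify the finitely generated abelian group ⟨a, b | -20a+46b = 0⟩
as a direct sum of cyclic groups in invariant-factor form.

rank_ℚ(R)=1; free=2−1=1
SNF(R) diag = [2] → torsion [2]

Answer: M ≅ ℤ^1 ⊕ ℤ/2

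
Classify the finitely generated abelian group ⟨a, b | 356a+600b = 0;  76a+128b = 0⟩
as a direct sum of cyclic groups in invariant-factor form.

Answer: M ≅ ℤ/4 ⊕ ℤ/8

Derivation:
rank_ℚ(R)=2; free=2−2=0
SNF(R) diag = [4, 8] → torsion [4, 8]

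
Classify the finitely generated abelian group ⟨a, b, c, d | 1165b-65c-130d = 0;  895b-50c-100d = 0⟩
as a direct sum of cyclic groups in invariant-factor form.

rank_ℚ(R)=2; free=4−2=2
SNF(R) diag = [5, 15] → torsion [5, 15]

Answer: M ≅ ℤ^2 ⊕ ℤ/5 ⊕ ℤ/15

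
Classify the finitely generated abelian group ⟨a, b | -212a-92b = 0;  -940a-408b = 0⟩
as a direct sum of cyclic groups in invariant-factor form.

Answer: M ≅ ℤ/4 ⊕ ℤ/4

Derivation:
rank_ℚ(R)=2; free=2−2=0
SNF(R) diag = [4, 4] → torsion [4, 4]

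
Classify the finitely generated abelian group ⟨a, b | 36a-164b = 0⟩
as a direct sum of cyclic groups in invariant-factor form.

Answer: M ≅ ℤ^1 ⊕ ℤ/4

Derivation:
rank_ℚ(R)=1; free=2−1=1
SNF(R) diag = [4] → torsion [4]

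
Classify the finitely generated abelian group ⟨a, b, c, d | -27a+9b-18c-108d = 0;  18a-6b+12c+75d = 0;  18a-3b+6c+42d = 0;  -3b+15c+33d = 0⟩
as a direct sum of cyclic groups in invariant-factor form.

Answer: M ≅ ℤ/3 ⊕ ℤ/9 ⊕ ℤ/9 ⊕ ℤ/9

Derivation:
rank_ℚ(R)=4; free=4−4=0
SNF(R) diag = [3, 9, 9, 9] → torsion [3, 9, 9, 9]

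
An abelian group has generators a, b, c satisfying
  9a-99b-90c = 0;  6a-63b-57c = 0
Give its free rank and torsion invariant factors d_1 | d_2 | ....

Answer: M ≅ ℤ^1 ⊕ ℤ/3 ⊕ ℤ/9

Derivation:
rank_ℚ(R)=2; free=3−2=1
SNF(R) diag = [3, 9] → torsion [3, 9]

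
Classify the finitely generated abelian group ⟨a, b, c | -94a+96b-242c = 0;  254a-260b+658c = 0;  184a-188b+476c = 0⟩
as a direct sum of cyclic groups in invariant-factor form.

Answer: M ≅ ℤ/2 ⊕ ℤ/4 ⊕ ℤ/12

Derivation:
rank_ℚ(R)=3; free=3−3=0
SNF(R) diag = [2, 4, 12] → torsion [2, 4, 12]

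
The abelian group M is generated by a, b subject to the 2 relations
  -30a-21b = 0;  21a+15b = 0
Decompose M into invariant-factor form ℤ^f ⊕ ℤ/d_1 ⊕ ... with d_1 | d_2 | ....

Answer: M ≅ ℤ/3 ⊕ ℤ/3

Derivation:
rank_ℚ(R)=2; free=2−2=0
SNF(R) diag = [3, 3] → torsion [3, 3]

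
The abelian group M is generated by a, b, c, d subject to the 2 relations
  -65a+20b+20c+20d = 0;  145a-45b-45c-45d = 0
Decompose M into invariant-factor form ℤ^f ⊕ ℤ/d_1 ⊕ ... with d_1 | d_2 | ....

Answer: M ≅ ℤ^2 ⊕ ℤ/5 ⊕ ℤ/5

Derivation:
rank_ℚ(R)=2; free=4−2=2
SNF(R) diag = [5, 5] → torsion [5, 5]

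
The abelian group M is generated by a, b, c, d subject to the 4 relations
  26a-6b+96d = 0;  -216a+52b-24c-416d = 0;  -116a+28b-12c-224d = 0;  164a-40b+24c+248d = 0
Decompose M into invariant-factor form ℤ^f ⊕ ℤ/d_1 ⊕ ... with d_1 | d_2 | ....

Answer: M ≅ ℤ/2 ⊕ ℤ/4 ⊕ ℤ/12 ⊕ ℤ/24

Derivation:
rank_ℚ(R)=4; free=4−4=0
SNF(R) diag = [2, 4, 12, 24] → torsion [2, 4, 12, 24]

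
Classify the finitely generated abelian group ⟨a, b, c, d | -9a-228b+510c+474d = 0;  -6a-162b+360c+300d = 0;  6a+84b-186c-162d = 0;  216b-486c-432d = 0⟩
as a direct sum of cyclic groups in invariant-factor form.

rank_ℚ(R)=4; free=4−4=0
SNF(R) diag = [3, 6, 18, 54] → torsion [3, 6, 18, 54]

Answer: M ≅ ℤ/3 ⊕ ℤ/6 ⊕ ℤ/18 ⊕ ℤ/54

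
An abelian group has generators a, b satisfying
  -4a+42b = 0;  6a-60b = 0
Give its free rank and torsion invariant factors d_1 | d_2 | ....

Answer: M ≅ ℤ/2 ⊕ ℤ/6

Derivation:
rank_ℚ(R)=2; free=2−2=0
SNF(R) diag = [2, 6] → torsion [2, 6]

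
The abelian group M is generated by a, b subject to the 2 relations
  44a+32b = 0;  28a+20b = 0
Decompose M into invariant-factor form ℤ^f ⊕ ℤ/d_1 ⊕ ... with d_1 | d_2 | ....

Answer: M ≅ ℤ/4 ⊕ ℤ/4

Derivation:
rank_ℚ(R)=2; free=2−2=0
SNF(R) diag = [4, 4] → torsion [4, 4]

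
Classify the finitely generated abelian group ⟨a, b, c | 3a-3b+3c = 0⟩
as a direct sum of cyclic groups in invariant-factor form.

rank_ℚ(R)=1; free=3−1=2
SNF(R) diag = [3] → torsion [3]

Answer: M ≅ ℤ^2 ⊕ ℤ/3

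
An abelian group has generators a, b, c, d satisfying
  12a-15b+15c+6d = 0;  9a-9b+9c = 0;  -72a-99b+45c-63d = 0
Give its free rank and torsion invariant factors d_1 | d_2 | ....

rank_ℚ(R)=3; free=4−3=1
SNF(R) diag = [3, 9, 27] → torsion [3, 9, 27]

Answer: M ≅ ℤ^1 ⊕ ℤ/3 ⊕ ℤ/9 ⊕ ℤ/27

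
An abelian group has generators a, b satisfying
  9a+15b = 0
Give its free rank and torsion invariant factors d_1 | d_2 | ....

rank_ℚ(R)=1; free=2−1=1
SNF(R) diag = [3] → torsion [3]

Answer: M ≅ ℤ^1 ⊕ ℤ/3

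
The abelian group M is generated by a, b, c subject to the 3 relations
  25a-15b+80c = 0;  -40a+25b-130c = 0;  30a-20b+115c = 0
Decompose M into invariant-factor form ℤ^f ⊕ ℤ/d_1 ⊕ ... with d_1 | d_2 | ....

Answer: M ≅ ℤ/5 ⊕ ℤ/5 ⊕ ℤ/15

Derivation:
rank_ℚ(R)=3; free=3−3=0
SNF(R) diag = [5, 5, 15] → torsion [5, 5, 15]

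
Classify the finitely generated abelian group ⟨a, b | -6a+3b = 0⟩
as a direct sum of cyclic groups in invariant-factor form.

rank_ℚ(R)=1; free=2−1=1
SNF(R) diag = [3] → torsion [3]

Answer: M ≅ ℤ^1 ⊕ ℤ/3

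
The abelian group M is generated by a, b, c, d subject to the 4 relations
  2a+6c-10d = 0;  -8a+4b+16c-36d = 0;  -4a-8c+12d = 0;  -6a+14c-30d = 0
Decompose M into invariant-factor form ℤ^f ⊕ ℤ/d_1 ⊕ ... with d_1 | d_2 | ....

Answer: M ≅ ℤ/2 ⊕ ℤ/4 ⊕ ℤ/4 ⊕ ℤ/4

Derivation:
rank_ℚ(R)=4; free=4−4=0
SNF(R) diag = [2, 4, 4, 4] → torsion [2, 4, 4, 4]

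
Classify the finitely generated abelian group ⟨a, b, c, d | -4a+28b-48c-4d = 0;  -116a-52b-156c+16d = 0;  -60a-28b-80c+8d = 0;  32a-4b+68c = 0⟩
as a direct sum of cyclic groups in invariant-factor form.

Answer: M ≅ ℤ/4 ⊕ ℤ/4 ⊕ ℤ/12 ⊕ ℤ/36

Derivation:
rank_ℚ(R)=4; free=4−4=0
SNF(R) diag = [4, 4, 12, 36] → torsion [4, 4, 12, 36]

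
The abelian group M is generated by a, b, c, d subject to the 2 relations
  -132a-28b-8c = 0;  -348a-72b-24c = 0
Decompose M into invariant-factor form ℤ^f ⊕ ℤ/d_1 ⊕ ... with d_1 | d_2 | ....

Answer: M ≅ ℤ^2 ⊕ ℤ/4 ⊕ ℤ/12

Derivation:
rank_ℚ(R)=2; free=4−2=2
SNF(R) diag = [4, 12] → torsion [4, 12]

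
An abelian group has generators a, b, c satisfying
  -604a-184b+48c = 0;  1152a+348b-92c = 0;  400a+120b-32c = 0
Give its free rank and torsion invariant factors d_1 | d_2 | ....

rank_ℚ(R)=3; free=3−3=0
SNF(R) diag = [4, 4, 8] → torsion [4, 4, 8]

Answer: M ≅ ℤ/4 ⊕ ℤ/4 ⊕ ℤ/8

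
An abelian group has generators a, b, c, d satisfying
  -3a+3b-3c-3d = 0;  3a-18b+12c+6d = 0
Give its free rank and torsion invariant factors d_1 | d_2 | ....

rank_ℚ(R)=2; free=4−2=2
SNF(R) diag = [3, 3] → torsion [3, 3]

Answer: M ≅ ℤ^2 ⊕ ℤ/3 ⊕ ℤ/3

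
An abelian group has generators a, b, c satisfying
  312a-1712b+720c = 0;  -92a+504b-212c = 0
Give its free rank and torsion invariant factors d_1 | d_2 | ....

rank_ℚ(R)=2; free=3−2=1
SNF(R) diag = [4, 8] → torsion [4, 8]

Answer: M ≅ ℤ^1 ⊕ ℤ/4 ⊕ ℤ/8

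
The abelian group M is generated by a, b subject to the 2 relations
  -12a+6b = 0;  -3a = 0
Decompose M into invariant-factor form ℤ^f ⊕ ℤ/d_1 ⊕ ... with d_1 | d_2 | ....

Answer: M ≅ ℤ/3 ⊕ ℤ/6

Derivation:
rank_ℚ(R)=2; free=2−2=0
SNF(R) diag = [3, 6] → torsion [3, 6]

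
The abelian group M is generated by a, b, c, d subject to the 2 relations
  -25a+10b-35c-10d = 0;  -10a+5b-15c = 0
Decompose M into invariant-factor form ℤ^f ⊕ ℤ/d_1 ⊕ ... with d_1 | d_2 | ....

rank_ℚ(R)=2; free=4−2=2
SNF(R) diag = [5, 5] → torsion [5, 5]

Answer: M ≅ ℤ^2 ⊕ ℤ/5 ⊕ ℤ/5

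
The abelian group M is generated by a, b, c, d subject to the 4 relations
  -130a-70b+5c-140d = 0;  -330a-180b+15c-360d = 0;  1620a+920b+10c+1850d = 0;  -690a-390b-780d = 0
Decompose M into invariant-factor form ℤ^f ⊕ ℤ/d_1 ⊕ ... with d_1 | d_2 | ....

Answer: M ≅ ℤ/5 ⊕ ℤ/10 ⊕ ℤ/30 ⊕ ℤ/90

Derivation:
rank_ℚ(R)=4; free=4−4=0
SNF(R) diag = [5, 10, 30, 90] → torsion [5, 10, 30, 90]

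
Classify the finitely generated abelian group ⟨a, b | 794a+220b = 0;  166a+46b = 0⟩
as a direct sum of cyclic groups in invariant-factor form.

Answer: M ≅ ℤ/2 ⊕ ℤ/2

Derivation:
rank_ℚ(R)=2; free=2−2=0
SNF(R) diag = [2, 2] → torsion [2, 2]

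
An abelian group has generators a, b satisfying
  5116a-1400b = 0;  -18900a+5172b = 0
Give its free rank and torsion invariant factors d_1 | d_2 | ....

rank_ℚ(R)=2; free=2−2=0
SNF(R) diag = [4, 12] → torsion [4, 12]

Answer: M ≅ ℤ/4 ⊕ ℤ/12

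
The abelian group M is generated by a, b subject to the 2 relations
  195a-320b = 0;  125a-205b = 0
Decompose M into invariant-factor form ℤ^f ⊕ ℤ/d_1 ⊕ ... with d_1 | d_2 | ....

rank_ℚ(R)=2; free=2−2=0
SNF(R) diag = [5, 5] → torsion [5, 5]

Answer: M ≅ ℤ/5 ⊕ ℤ/5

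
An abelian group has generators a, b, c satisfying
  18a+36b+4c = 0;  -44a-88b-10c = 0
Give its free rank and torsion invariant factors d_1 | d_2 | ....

rank_ℚ(R)=2; free=3−2=1
SNF(R) diag = [2, 2] → torsion [2, 2]

Answer: M ≅ ℤ^1 ⊕ ℤ/2 ⊕ ℤ/2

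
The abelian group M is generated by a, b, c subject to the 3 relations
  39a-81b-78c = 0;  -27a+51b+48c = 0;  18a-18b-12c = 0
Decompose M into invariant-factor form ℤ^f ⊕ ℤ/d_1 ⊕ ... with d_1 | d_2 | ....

rank_ℚ(R)=3; free=3−3=0
SNF(R) diag = [3, 6, 12] → torsion [3, 6, 12]

Answer: M ≅ ℤ/3 ⊕ ℤ/6 ⊕ ℤ/12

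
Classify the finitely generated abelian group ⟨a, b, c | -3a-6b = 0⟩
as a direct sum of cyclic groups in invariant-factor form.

Answer: M ≅ ℤ^2 ⊕ ℤ/3

Derivation:
rank_ℚ(R)=1; free=3−1=2
SNF(R) diag = [3] → torsion [3]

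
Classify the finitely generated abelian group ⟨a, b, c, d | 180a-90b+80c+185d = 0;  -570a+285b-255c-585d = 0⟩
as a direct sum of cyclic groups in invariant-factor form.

Answer: M ≅ ℤ^2 ⊕ ℤ/5 ⊕ ℤ/15

Derivation:
rank_ℚ(R)=2; free=4−2=2
SNF(R) diag = [5, 15] → torsion [5, 15]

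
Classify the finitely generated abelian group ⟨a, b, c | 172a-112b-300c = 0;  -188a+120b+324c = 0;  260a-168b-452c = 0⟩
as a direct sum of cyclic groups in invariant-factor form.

rank_ℚ(R)=3; free=3−3=0
SNF(R) diag = [4, 8, 8] → torsion [4, 8, 8]

Answer: M ≅ ℤ/4 ⊕ ℤ/8 ⊕ ℤ/8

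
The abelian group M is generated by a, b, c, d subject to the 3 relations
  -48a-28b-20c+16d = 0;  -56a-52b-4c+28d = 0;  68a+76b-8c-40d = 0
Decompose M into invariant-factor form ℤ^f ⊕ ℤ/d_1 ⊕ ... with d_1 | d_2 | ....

rank_ℚ(R)=3; free=4−3=1
SNF(R) diag = [4, 4, 12] → torsion [4, 4, 12]

Answer: M ≅ ℤ^1 ⊕ ℤ/4 ⊕ ℤ/4 ⊕ ℤ/12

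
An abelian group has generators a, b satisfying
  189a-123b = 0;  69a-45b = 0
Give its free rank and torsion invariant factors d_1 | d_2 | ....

Answer: M ≅ ℤ/3 ⊕ ℤ/6

Derivation:
rank_ℚ(R)=2; free=2−2=0
SNF(R) diag = [3, 6] → torsion [3, 6]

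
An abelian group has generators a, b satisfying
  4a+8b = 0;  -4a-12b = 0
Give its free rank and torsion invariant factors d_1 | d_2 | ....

Answer: M ≅ ℤ/4 ⊕ ℤ/4

Derivation:
rank_ℚ(R)=2; free=2−2=0
SNF(R) diag = [4, 4] → torsion [4, 4]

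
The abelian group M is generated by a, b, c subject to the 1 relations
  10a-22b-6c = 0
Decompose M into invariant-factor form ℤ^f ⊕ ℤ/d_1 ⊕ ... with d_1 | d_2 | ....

rank_ℚ(R)=1; free=3−1=2
SNF(R) diag = [2] → torsion [2]

Answer: M ≅ ℤ^2 ⊕ ℤ/2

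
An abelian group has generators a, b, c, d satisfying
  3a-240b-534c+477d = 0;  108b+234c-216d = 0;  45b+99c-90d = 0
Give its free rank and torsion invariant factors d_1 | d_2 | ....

Answer: M ≅ ℤ^1 ⊕ ℤ/3 ⊕ ℤ/9 ⊕ ℤ/18

Derivation:
rank_ℚ(R)=3; free=4−3=1
SNF(R) diag = [3, 9, 18] → torsion [3, 9, 18]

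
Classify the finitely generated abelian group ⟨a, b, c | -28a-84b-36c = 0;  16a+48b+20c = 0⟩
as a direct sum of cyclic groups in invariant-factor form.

rank_ℚ(R)=2; free=3−2=1
SNF(R) diag = [4, 4] → torsion [4, 4]

Answer: M ≅ ℤ^1 ⊕ ℤ/4 ⊕ ℤ/4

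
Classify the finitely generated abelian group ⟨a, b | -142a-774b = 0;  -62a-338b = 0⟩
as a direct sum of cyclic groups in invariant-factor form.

Answer: M ≅ ℤ/2 ⊕ ℤ/4

Derivation:
rank_ℚ(R)=2; free=2−2=0
SNF(R) diag = [2, 4] → torsion [2, 4]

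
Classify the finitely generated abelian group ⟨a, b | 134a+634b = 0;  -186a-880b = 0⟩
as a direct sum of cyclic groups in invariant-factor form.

Answer: M ≅ ℤ/2 ⊕ ℤ/2

Derivation:
rank_ℚ(R)=2; free=2−2=0
SNF(R) diag = [2, 2] → torsion [2, 2]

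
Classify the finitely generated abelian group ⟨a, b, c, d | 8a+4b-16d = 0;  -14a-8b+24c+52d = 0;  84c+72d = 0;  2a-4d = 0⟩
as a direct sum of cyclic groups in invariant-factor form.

Answer: M ≅ ℤ/2 ⊕ ℤ/4 ⊕ ℤ/12 ⊕ ℤ/24

Derivation:
rank_ℚ(R)=4; free=4−4=0
SNF(R) diag = [2, 4, 12, 24] → torsion [2, 4, 12, 24]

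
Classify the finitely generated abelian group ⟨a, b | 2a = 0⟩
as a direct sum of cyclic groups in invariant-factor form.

Answer: M ≅ ℤ^1 ⊕ ℤ/2

Derivation:
rank_ℚ(R)=1; free=2−1=1
SNF(R) diag = [2] → torsion [2]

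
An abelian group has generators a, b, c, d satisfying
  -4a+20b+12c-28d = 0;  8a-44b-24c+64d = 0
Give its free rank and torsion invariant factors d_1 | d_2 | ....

rank_ℚ(R)=2; free=4−2=2
SNF(R) diag = [4, 4] → torsion [4, 4]

Answer: M ≅ ℤ^2 ⊕ ℤ/4 ⊕ ℤ/4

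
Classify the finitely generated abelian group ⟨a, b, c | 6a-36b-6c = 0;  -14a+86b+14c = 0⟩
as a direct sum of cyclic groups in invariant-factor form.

Answer: M ≅ ℤ^1 ⊕ ℤ/2 ⊕ ℤ/6

Derivation:
rank_ℚ(R)=2; free=3−2=1
SNF(R) diag = [2, 6] → torsion [2, 6]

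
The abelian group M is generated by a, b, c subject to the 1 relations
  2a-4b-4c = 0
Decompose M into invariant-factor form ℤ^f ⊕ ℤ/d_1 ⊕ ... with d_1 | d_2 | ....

Answer: M ≅ ℤ^2 ⊕ ℤ/2

Derivation:
rank_ℚ(R)=1; free=3−1=2
SNF(R) diag = [2] → torsion [2]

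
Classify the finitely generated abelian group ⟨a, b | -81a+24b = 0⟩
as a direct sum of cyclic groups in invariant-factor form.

Answer: M ≅ ℤ^1 ⊕ ℤ/3

Derivation:
rank_ℚ(R)=1; free=2−1=1
SNF(R) diag = [3] → torsion [3]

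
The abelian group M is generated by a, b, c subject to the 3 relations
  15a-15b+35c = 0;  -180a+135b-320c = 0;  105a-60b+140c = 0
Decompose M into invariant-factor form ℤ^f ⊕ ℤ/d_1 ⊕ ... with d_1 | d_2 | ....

rank_ℚ(R)=3; free=3−3=0
SNF(R) diag = [5, 15, 45] → torsion [5, 15, 45]

Answer: M ≅ ℤ/5 ⊕ ℤ/15 ⊕ ℤ/45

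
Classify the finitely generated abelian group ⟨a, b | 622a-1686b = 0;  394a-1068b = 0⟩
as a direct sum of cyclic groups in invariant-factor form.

rank_ℚ(R)=2; free=2−2=0
SNF(R) diag = [2, 6] → torsion [2, 6]

Answer: M ≅ ℤ/2 ⊕ ℤ/6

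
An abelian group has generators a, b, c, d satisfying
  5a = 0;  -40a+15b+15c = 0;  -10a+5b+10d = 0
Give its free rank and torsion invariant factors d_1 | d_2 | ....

rank_ℚ(R)=3; free=4−3=1
SNF(R) diag = [5, 5, 15] → torsion [5, 5, 15]

Answer: M ≅ ℤ^1 ⊕ ℤ/5 ⊕ ℤ/5 ⊕ ℤ/15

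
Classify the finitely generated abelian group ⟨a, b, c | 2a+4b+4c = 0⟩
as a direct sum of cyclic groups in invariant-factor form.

rank_ℚ(R)=1; free=3−1=2
SNF(R) diag = [2] → torsion [2]

Answer: M ≅ ℤ^2 ⊕ ℤ/2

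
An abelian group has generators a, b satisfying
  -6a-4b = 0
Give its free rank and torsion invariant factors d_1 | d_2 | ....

rank_ℚ(R)=1; free=2−1=1
SNF(R) diag = [2] → torsion [2]

Answer: M ≅ ℤ^1 ⊕ ℤ/2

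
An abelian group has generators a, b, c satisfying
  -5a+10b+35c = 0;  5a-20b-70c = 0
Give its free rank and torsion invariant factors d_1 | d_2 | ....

rank_ℚ(R)=2; free=3−2=1
SNF(R) diag = [5, 5] → torsion [5, 5]

Answer: M ≅ ℤ^1 ⊕ ℤ/5 ⊕ ℤ/5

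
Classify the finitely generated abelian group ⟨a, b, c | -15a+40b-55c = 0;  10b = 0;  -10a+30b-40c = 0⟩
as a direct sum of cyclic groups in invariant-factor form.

rank_ℚ(R)=3; free=3−3=0
SNF(R) diag = [5, 10, 10] → torsion [5, 10, 10]

Answer: M ≅ ℤ/5 ⊕ ℤ/10 ⊕ ℤ/10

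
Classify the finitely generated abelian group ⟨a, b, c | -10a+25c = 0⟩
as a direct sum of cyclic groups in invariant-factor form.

rank_ℚ(R)=1; free=3−1=2
SNF(R) diag = [5] → torsion [5]

Answer: M ≅ ℤ^2 ⊕ ℤ/5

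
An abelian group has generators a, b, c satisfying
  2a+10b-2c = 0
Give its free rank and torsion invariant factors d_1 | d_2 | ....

rank_ℚ(R)=1; free=3−1=2
SNF(R) diag = [2] → torsion [2]

Answer: M ≅ ℤ^2 ⊕ ℤ/2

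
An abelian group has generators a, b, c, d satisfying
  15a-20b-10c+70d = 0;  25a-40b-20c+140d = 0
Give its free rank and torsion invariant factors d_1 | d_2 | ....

Answer: M ≅ ℤ^2 ⊕ ℤ/5 ⊕ ℤ/10

Derivation:
rank_ℚ(R)=2; free=4−2=2
SNF(R) diag = [5, 10] → torsion [5, 10]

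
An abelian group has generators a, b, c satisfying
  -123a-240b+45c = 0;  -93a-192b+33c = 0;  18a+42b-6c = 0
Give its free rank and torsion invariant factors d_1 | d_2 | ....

rank_ℚ(R)=3; free=3−3=0
SNF(R) diag = [3, 6, 6] → torsion [3, 6, 6]

Answer: M ≅ ℤ/3 ⊕ ℤ/6 ⊕ ℤ/6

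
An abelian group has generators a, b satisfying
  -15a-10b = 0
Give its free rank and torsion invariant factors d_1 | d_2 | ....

Answer: M ≅ ℤ^1 ⊕ ℤ/5

Derivation:
rank_ℚ(R)=1; free=2−1=1
SNF(R) diag = [5] → torsion [5]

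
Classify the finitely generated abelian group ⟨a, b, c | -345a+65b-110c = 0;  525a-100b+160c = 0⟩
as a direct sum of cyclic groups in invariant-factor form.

rank_ℚ(R)=2; free=3−2=1
SNF(R) diag = [5, 15] → torsion [5, 15]

Answer: M ≅ ℤ^1 ⊕ ℤ/5 ⊕ ℤ/15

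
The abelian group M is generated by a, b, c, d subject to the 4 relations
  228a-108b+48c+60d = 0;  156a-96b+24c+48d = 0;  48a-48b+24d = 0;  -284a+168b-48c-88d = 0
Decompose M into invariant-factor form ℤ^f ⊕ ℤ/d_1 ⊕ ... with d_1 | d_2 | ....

Answer: M ≅ ℤ/4 ⊕ ℤ/12 ⊕ ℤ/24 ⊕ ℤ/24

Derivation:
rank_ℚ(R)=4; free=4−4=0
SNF(R) diag = [4, 12, 24, 24] → torsion [4, 12, 24, 24]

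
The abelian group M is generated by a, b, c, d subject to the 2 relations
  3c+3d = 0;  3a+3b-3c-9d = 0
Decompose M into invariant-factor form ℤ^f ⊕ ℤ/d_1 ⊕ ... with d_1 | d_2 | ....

Answer: M ≅ ℤ^2 ⊕ ℤ/3 ⊕ ℤ/3

Derivation:
rank_ℚ(R)=2; free=4−2=2
SNF(R) diag = [3, 3] → torsion [3, 3]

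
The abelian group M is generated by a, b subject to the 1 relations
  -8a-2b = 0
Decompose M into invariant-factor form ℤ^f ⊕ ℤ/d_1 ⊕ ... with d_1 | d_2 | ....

Answer: M ≅ ℤ^1 ⊕ ℤ/2

Derivation:
rank_ℚ(R)=1; free=2−1=1
SNF(R) diag = [2] → torsion [2]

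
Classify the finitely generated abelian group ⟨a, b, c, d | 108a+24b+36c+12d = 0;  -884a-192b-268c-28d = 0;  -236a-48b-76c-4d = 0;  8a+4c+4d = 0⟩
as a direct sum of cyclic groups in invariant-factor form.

rank_ℚ(R)=4; free=4−4=0
SNF(R) diag = [4, 12, 24, 72] → torsion [4, 12, 24, 72]

Answer: M ≅ ℤ/4 ⊕ ℤ/12 ⊕ ℤ/24 ⊕ ℤ/72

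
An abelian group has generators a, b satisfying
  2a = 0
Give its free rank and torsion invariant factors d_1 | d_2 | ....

rank_ℚ(R)=1; free=2−1=1
SNF(R) diag = [2] → torsion [2]

Answer: M ≅ ℤ^1 ⊕ ℤ/2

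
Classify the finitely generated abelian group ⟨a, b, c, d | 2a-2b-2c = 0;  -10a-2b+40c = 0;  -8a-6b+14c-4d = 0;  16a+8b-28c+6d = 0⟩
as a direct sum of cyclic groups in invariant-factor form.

rank_ℚ(R)=4; free=4−4=0
SNF(R) diag = [2, 2, 6, 18] → torsion [2, 2, 6, 18]

Answer: M ≅ ℤ/2 ⊕ ℤ/2 ⊕ ℤ/6 ⊕ ℤ/18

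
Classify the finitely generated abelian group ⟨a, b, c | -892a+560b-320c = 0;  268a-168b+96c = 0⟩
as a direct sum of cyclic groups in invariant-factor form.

Answer: M ≅ ℤ^1 ⊕ ℤ/4 ⊕ ℤ/8

Derivation:
rank_ℚ(R)=2; free=3−2=1
SNF(R) diag = [4, 8] → torsion [4, 8]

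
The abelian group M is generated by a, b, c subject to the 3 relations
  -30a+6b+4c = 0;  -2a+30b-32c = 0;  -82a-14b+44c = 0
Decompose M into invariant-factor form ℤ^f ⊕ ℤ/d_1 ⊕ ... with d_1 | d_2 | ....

rank_ℚ(R)=3; free=3−3=0
SNF(R) diag = [2, 4, 8] → torsion [2, 4, 8]

Answer: M ≅ ℤ/2 ⊕ ℤ/4 ⊕ ℤ/8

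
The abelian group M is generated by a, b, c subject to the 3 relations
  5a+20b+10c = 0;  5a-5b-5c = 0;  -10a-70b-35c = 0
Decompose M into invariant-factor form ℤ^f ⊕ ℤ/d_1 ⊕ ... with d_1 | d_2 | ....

rank_ℚ(R)=3; free=3−3=0
SNF(R) diag = [5, 5, 15] → torsion [5, 5, 15]

Answer: M ≅ ℤ/5 ⊕ ℤ/5 ⊕ ℤ/15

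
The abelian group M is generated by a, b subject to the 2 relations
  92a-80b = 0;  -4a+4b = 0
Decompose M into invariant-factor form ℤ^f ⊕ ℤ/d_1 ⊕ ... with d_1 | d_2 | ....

Answer: M ≅ ℤ/4 ⊕ ℤ/12

Derivation:
rank_ℚ(R)=2; free=2−2=0
SNF(R) diag = [4, 12] → torsion [4, 12]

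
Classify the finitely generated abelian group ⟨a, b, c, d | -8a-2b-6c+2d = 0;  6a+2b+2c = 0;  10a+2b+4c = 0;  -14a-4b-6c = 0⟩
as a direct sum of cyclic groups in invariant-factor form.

rank_ℚ(R)=4; free=4−4=0
SNF(R) diag = [2, 2, 2, 2] → torsion [2, 2, 2, 2]

Answer: M ≅ ℤ/2 ⊕ ℤ/2 ⊕ ℤ/2 ⊕ ℤ/2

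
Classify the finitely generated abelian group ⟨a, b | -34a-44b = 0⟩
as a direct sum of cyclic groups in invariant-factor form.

Answer: M ≅ ℤ^1 ⊕ ℤ/2

Derivation:
rank_ℚ(R)=1; free=2−1=1
SNF(R) diag = [2] → torsion [2]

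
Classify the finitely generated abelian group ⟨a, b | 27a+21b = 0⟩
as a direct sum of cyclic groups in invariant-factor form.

Answer: M ≅ ℤ^1 ⊕ ℤ/3

Derivation:
rank_ℚ(R)=1; free=2−1=1
SNF(R) diag = [3] → torsion [3]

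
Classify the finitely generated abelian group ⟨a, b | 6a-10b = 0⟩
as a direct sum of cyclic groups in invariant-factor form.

Answer: M ≅ ℤ^1 ⊕ ℤ/2

Derivation:
rank_ℚ(R)=1; free=2−1=1
SNF(R) diag = [2] → torsion [2]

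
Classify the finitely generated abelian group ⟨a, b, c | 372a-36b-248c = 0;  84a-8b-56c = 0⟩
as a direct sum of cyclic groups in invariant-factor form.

rank_ℚ(R)=2; free=3−2=1
SNF(R) diag = [4, 4] → torsion [4, 4]

Answer: M ≅ ℤ^1 ⊕ ℤ/4 ⊕ ℤ/4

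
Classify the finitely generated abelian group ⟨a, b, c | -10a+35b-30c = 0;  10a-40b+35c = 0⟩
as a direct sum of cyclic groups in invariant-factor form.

rank_ℚ(R)=2; free=3−2=1
SNF(R) diag = [5, 5] → torsion [5, 5]

Answer: M ≅ ℤ^1 ⊕ ℤ/5 ⊕ ℤ/5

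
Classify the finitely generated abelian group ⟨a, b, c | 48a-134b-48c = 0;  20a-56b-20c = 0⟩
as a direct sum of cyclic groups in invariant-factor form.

Answer: M ≅ ℤ^1 ⊕ ℤ/2 ⊕ ℤ/4

Derivation:
rank_ℚ(R)=2; free=3−2=1
SNF(R) diag = [2, 4] → torsion [2, 4]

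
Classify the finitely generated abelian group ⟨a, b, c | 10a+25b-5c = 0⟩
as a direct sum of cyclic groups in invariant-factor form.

Answer: M ≅ ℤ^2 ⊕ ℤ/5

Derivation:
rank_ℚ(R)=1; free=3−1=2
SNF(R) diag = [5] → torsion [5]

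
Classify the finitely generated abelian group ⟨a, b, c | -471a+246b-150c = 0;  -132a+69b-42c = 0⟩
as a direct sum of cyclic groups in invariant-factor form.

rank_ℚ(R)=2; free=3−2=1
SNF(R) diag = [3, 3] → torsion [3, 3]

Answer: M ≅ ℤ^1 ⊕ ℤ/3 ⊕ ℤ/3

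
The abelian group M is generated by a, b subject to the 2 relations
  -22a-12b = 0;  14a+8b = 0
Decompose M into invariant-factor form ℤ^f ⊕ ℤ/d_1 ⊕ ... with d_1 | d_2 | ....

Answer: M ≅ ℤ/2 ⊕ ℤ/4

Derivation:
rank_ℚ(R)=2; free=2−2=0
SNF(R) diag = [2, 4] → torsion [2, 4]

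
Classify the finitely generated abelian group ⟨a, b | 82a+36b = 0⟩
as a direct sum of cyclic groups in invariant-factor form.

Answer: M ≅ ℤ^1 ⊕ ℤ/2

Derivation:
rank_ℚ(R)=1; free=2−1=1
SNF(R) diag = [2] → torsion [2]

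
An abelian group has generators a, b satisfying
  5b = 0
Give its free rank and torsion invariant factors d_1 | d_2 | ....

Answer: M ≅ ℤ^1 ⊕ ℤ/5

Derivation:
rank_ℚ(R)=1; free=2−1=1
SNF(R) diag = [5] → torsion [5]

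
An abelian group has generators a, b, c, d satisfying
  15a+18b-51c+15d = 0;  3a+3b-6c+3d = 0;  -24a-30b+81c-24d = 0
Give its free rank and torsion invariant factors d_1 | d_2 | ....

Answer: M ≅ ℤ^1 ⊕ ℤ/3 ⊕ ℤ/3 ⊕ ℤ/9

Derivation:
rank_ℚ(R)=3; free=4−3=1
SNF(R) diag = [3, 3, 9] → torsion [3, 3, 9]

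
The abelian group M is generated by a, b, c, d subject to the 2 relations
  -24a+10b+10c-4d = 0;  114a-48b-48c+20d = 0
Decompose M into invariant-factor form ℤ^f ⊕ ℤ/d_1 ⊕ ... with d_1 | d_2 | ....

rank_ℚ(R)=2; free=4−2=2
SNF(R) diag = [2, 2] → torsion [2, 2]

Answer: M ≅ ℤ^2 ⊕ ℤ/2 ⊕ ℤ/2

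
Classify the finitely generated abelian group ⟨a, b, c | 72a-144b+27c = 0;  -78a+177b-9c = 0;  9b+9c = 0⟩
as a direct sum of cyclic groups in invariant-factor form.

rank_ℚ(R)=3; free=3−3=0
SNF(R) diag = [3, 9, 18] → torsion [3, 9, 18]

Answer: M ≅ ℤ/3 ⊕ ℤ/9 ⊕ ℤ/18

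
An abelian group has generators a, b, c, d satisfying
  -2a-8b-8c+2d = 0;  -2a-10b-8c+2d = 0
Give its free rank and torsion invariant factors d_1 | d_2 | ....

rank_ℚ(R)=2; free=4−2=2
SNF(R) diag = [2, 2] → torsion [2, 2]

Answer: M ≅ ℤ^2 ⊕ ℤ/2 ⊕ ℤ/2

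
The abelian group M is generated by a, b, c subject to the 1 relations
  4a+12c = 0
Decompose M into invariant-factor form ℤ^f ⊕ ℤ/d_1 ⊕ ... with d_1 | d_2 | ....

rank_ℚ(R)=1; free=3−1=2
SNF(R) diag = [4] → torsion [4]

Answer: M ≅ ℤ^2 ⊕ ℤ/4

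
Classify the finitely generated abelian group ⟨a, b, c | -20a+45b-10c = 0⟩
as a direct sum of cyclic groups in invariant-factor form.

rank_ℚ(R)=1; free=3−1=2
SNF(R) diag = [5] → torsion [5]

Answer: M ≅ ℤ^2 ⊕ ℤ/5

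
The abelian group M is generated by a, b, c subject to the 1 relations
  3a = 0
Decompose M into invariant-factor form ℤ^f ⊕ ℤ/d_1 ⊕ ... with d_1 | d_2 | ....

Answer: M ≅ ℤ^2 ⊕ ℤ/3

Derivation:
rank_ℚ(R)=1; free=3−1=2
SNF(R) diag = [3] → torsion [3]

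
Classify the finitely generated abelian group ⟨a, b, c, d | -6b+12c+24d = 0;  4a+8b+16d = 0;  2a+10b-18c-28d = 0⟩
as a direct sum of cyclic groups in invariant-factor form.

Answer: M ≅ ℤ^1 ⊕ ℤ/2 ⊕ ℤ/6 ⊕ ℤ/12

Derivation:
rank_ℚ(R)=3; free=4−3=1
SNF(R) diag = [2, 6, 12] → torsion [2, 6, 12]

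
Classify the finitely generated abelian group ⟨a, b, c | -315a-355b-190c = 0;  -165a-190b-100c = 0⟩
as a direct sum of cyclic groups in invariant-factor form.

rank_ℚ(R)=2; free=3−2=1
SNF(R) diag = [5, 15] → torsion [5, 15]

Answer: M ≅ ℤ^1 ⊕ ℤ/5 ⊕ ℤ/15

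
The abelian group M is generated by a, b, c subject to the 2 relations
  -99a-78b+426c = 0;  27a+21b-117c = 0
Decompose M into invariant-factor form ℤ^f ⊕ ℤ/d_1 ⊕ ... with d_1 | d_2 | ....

Answer: M ≅ ℤ^1 ⊕ ℤ/3 ⊕ ℤ/3

Derivation:
rank_ℚ(R)=2; free=3−2=1
SNF(R) diag = [3, 3] → torsion [3, 3]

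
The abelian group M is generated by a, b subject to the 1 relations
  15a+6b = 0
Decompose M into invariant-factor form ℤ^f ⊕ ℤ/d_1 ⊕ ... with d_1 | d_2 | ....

rank_ℚ(R)=1; free=2−1=1
SNF(R) diag = [3] → torsion [3]

Answer: M ≅ ℤ^1 ⊕ ℤ/3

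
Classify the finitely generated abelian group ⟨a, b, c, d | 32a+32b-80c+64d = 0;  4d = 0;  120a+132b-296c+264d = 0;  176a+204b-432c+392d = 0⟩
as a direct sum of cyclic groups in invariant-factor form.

Answer: M ≅ ℤ/4 ⊕ ℤ/4 ⊕ ℤ/8 ⊕ ℤ/16

Derivation:
rank_ℚ(R)=4; free=4−4=0
SNF(R) diag = [4, 4, 8, 16] → torsion [4, 4, 8, 16]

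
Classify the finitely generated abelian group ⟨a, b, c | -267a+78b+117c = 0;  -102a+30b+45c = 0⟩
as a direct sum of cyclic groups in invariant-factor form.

Answer: M ≅ ℤ^1 ⊕ ℤ/3 ⊕ ℤ/9

Derivation:
rank_ℚ(R)=2; free=3−2=1
SNF(R) diag = [3, 9] → torsion [3, 9]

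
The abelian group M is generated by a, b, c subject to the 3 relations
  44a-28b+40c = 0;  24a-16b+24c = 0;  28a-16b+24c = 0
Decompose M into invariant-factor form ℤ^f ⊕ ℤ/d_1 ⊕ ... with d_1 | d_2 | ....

rank_ℚ(R)=3; free=3−3=0
SNF(R) diag = [4, 4, 8] → torsion [4, 4, 8]

Answer: M ≅ ℤ/4 ⊕ ℤ/4 ⊕ ℤ/8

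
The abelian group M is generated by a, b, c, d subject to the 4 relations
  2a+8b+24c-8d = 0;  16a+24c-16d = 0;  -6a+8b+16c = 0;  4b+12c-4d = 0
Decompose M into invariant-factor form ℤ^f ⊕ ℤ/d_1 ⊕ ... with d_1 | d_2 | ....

Answer: M ≅ ℤ/2 ⊕ ℤ/4 ⊕ ℤ/8 ⊕ ℤ/8

Derivation:
rank_ℚ(R)=4; free=4−4=0
SNF(R) diag = [2, 4, 8, 8] → torsion [2, 4, 8, 8]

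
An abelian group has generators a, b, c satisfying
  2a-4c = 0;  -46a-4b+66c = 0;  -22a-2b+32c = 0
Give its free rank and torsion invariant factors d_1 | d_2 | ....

Answer: M ≅ ℤ/2 ⊕ ℤ/2 ⊕ ℤ/2

Derivation:
rank_ℚ(R)=3; free=3−3=0
SNF(R) diag = [2, 2, 2] → torsion [2, 2, 2]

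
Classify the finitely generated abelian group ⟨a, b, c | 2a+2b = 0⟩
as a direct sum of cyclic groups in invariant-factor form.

rank_ℚ(R)=1; free=3−1=2
SNF(R) diag = [2] → torsion [2]

Answer: M ≅ ℤ^2 ⊕ ℤ/2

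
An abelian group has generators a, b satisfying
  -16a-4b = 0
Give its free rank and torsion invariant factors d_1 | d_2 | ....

Answer: M ≅ ℤ^1 ⊕ ℤ/4

Derivation:
rank_ℚ(R)=1; free=2−1=1
SNF(R) diag = [4] → torsion [4]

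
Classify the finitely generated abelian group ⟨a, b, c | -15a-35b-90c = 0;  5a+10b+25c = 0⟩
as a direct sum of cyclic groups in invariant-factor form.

Answer: M ≅ ℤ^1 ⊕ ℤ/5 ⊕ ℤ/5

Derivation:
rank_ℚ(R)=2; free=3−2=1
SNF(R) diag = [5, 5] → torsion [5, 5]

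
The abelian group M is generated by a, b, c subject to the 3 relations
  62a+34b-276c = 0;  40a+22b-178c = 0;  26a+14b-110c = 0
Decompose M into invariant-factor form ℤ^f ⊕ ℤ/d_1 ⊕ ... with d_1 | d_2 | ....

Answer: M ≅ ℤ/2 ⊕ ℤ/2 ⊕ ℤ/6

Derivation:
rank_ℚ(R)=3; free=3−3=0
SNF(R) diag = [2, 2, 6] → torsion [2, 2, 6]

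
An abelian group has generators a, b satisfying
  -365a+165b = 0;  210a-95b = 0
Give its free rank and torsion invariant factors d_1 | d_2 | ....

rank_ℚ(R)=2; free=2−2=0
SNF(R) diag = [5, 5] → torsion [5, 5]

Answer: M ≅ ℤ/5 ⊕ ℤ/5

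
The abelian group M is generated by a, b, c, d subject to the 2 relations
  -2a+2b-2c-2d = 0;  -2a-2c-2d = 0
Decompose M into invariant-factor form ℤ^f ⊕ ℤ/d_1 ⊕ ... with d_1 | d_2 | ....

rank_ℚ(R)=2; free=4−2=2
SNF(R) diag = [2, 2] → torsion [2, 2]

Answer: M ≅ ℤ^2 ⊕ ℤ/2 ⊕ ℤ/2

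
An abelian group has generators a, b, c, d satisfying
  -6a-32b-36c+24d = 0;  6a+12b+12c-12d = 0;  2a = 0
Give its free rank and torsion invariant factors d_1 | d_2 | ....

Answer: M ≅ ℤ^1 ⊕ ℤ/2 ⊕ ℤ/4 ⊕ ℤ/12

Derivation:
rank_ℚ(R)=3; free=4−3=1
SNF(R) diag = [2, 4, 12] → torsion [2, 4, 12]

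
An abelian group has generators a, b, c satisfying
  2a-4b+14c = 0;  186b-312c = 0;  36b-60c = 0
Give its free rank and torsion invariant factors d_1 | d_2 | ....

Answer: M ≅ ℤ/2 ⊕ ℤ/6 ⊕ ℤ/12

Derivation:
rank_ℚ(R)=3; free=3−3=0
SNF(R) diag = [2, 6, 12] → torsion [2, 6, 12]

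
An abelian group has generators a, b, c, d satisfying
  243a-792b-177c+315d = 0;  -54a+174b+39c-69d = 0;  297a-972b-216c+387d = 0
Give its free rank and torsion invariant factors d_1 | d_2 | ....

Answer: M ≅ ℤ^1 ⊕ ℤ/3 ⊕ ℤ/3 ⊕ ℤ/9

Derivation:
rank_ℚ(R)=3; free=4−3=1
SNF(R) diag = [3, 3, 9] → torsion [3, 3, 9]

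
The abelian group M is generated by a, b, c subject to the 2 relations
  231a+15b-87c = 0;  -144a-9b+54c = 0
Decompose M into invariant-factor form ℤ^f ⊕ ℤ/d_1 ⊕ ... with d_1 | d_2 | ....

rank_ℚ(R)=2; free=3−2=1
SNF(R) diag = [3, 9] → torsion [3, 9]

Answer: M ≅ ℤ^1 ⊕ ℤ/3 ⊕ ℤ/9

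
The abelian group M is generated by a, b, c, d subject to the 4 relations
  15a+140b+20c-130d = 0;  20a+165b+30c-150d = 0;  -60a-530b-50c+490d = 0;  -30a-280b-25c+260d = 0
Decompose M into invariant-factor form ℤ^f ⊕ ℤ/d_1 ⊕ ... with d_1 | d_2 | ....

rank_ℚ(R)=4; free=4−4=0
SNF(R) diag = [5, 5, 15, 30] → torsion [5, 5, 15, 30]

Answer: M ≅ ℤ/5 ⊕ ℤ/5 ⊕ ℤ/15 ⊕ ℤ/30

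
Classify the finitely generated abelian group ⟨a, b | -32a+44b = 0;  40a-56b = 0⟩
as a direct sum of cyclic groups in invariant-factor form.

rank_ℚ(R)=2; free=2−2=0
SNF(R) diag = [4, 8] → torsion [4, 8]

Answer: M ≅ ℤ/4 ⊕ ℤ/8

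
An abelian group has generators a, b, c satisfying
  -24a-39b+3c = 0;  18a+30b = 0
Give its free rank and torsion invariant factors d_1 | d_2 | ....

Answer: M ≅ ℤ^1 ⊕ ℤ/3 ⊕ ℤ/6

Derivation:
rank_ℚ(R)=2; free=3−2=1
SNF(R) diag = [3, 6] → torsion [3, 6]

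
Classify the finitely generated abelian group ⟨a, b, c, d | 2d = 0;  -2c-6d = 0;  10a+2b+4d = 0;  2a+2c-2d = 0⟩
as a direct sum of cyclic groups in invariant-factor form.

rank_ℚ(R)=4; free=4−4=0
SNF(R) diag = [2, 2, 2, 2] → torsion [2, 2, 2, 2]

Answer: M ≅ ℤ/2 ⊕ ℤ/2 ⊕ ℤ/2 ⊕ ℤ/2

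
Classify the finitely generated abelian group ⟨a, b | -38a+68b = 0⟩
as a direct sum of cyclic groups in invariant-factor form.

Answer: M ≅ ℤ^1 ⊕ ℤ/2

Derivation:
rank_ℚ(R)=1; free=2−1=1
SNF(R) diag = [2] → torsion [2]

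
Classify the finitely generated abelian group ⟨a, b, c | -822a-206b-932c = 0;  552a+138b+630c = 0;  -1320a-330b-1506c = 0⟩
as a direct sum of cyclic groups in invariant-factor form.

Answer: M ≅ ℤ/2 ⊕ ℤ/6 ⊕ ℤ/12

Derivation:
rank_ℚ(R)=3; free=3−3=0
SNF(R) diag = [2, 6, 12] → torsion [2, 6, 12]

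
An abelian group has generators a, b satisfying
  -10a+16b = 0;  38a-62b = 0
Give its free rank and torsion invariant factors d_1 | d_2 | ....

rank_ℚ(R)=2; free=2−2=0
SNF(R) diag = [2, 6] → torsion [2, 6]

Answer: M ≅ ℤ/2 ⊕ ℤ/6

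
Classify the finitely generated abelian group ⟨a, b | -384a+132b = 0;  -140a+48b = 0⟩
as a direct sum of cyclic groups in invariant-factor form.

rank_ℚ(R)=2; free=2−2=0
SNF(R) diag = [4, 12] → torsion [4, 12]

Answer: M ≅ ℤ/4 ⊕ ℤ/12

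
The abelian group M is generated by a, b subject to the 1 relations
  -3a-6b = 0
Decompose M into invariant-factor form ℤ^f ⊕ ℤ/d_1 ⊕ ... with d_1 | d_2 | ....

Answer: M ≅ ℤ^1 ⊕ ℤ/3

Derivation:
rank_ℚ(R)=1; free=2−1=1
SNF(R) diag = [3] → torsion [3]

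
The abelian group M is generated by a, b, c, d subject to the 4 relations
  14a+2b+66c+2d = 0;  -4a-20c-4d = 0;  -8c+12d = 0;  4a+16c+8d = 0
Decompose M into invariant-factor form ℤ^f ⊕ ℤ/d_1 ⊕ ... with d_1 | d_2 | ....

rank_ℚ(R)=4; free=4−4=0
SNF(R) diag = [2, 4, 4, 4] → torsion [2, 4, 4, 4]

Answer: M ≅ ℤ/2 ⊕ ℤ/4 ⊕ ℤ/4 ⊕ ℤ/4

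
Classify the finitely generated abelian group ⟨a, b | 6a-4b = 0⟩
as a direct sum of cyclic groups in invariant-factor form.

Answer: M ≅ ℤ^1 ⊕ ℤ/2

Derivation:
rank_ℚ(R)=1; free=2−1=1
SNF(R) diag = [2] → torsion [2]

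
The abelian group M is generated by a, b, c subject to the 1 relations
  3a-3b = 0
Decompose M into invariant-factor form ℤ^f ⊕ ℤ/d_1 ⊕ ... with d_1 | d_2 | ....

Answer: M ≅ ℤ^2 ⊕ ℤ/3

Derivation:
rank_ℚ(R)=1; free=3−1=2
SNF(R) diag = [3] → torsion [3]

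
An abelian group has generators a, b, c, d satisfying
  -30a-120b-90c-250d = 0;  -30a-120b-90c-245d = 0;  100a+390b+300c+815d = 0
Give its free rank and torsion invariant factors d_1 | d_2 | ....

Answer: M ≅ ℤ^1 ⊕ ℤ/5 ⊕ ℤ/10 ⊕ ℤ/30

Derivation:
rank_ℚ(R)=3; free=4−3=1
SNF(R) diag = [5, 10, 30] → torsion [5, 10, 30]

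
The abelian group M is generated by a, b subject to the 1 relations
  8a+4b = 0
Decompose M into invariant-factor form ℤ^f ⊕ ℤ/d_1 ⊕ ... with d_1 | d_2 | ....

rank_ℚ(R)=1; free=2−1=1
SNF(R) diag = [4] → torsion [4]

Answer: M ≅ ℤ^1 ⊕ ℤ/4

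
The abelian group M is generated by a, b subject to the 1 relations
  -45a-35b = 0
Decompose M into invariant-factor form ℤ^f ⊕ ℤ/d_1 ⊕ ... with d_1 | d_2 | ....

Answer: M ≅ ℤ^1 ⊕ ℤ/5

Derivation:
rank_ℚ(R)=1; free=2−1=1
SNF(R) diag = [5] → torsion [5]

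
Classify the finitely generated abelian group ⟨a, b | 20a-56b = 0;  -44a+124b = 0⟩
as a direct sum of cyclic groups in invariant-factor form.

Answer: M ≅ ℤ/4 ⊕ ℤ/4

Derivation:
rank_ℚ(R)=2; free=2−2=0
SNF(R) diag = [4, 4] → torsion [4, 4]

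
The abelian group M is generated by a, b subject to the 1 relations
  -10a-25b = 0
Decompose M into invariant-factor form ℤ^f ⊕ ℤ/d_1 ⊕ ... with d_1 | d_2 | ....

rank_ℚ(R)=1; free=2−1=1
SNF(R) diag = [5] → torsion [5]

Answer: M ≅ ℤ^1 ⊕ ℤ/5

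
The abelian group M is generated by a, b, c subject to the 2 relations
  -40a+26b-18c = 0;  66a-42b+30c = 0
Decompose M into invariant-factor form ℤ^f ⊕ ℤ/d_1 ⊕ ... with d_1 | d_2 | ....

rank_ℚ(R)=2; free=3−2=1
SNF(R) diag = [2, 6] → torsion [2, 6]

Answer: M ≅ ℤ^1 ⊕ ℤ/2 ⊕ ℤ/6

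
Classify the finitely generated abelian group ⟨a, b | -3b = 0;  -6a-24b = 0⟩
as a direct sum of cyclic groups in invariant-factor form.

Answer: M ≅ ℤ/3 ⊕ ℤ/6

Derivation:
rank_ℚ(R)=2; free=2−2=0
SNF(R) diag = [3, 6] → torsion [3, 6]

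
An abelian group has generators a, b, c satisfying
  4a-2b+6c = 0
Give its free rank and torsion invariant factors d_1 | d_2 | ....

rank_ℚ(R)=1; free=3−1=2
SNF(R) diag = [2] → torsion [2]

Answer: M ≅ ℤ^2 ⊕ ℤ/2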